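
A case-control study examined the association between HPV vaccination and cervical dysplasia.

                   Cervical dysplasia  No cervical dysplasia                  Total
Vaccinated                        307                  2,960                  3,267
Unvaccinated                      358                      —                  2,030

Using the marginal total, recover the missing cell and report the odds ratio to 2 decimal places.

The missing cell is in the unexposed row: 2030 − 358 = 1672.
So a = 307, b = 2960, c = 358, d = 1672.
OR = (a·d)/(b·c) = (307 × 1672) / (2960 × 358) = 513304 / 1059680 = 0.48440

0.48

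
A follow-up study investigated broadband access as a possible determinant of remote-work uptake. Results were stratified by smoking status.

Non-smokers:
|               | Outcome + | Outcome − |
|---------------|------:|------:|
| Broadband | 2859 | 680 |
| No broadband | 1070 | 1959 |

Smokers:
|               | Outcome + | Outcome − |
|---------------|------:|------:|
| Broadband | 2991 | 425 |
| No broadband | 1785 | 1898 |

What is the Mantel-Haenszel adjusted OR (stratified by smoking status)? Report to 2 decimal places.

OR_MH = Σ(aᵢdᵢ/nᵢ) / Σ(bᵢcᵢ/nᵢ), where nᵢ is the stratum total.
Stratum 1 (Non-smokers): n = 6568; a·d/n = 2859·1959/6568 = 852.7377; b·c/n = 680·1070/6568 = 110.7795
Stratum 2 (Smokers): n = 7099; a·d/n = 2991·1898/7099 = 799.6785; b·c/n = 425·1785/7099 = 106.8636
OR_MH = (852.7377 + 799.6785) / (110.7795 + 106.8636) = 1652.4162 / 217.6432 = 7.59232

7.59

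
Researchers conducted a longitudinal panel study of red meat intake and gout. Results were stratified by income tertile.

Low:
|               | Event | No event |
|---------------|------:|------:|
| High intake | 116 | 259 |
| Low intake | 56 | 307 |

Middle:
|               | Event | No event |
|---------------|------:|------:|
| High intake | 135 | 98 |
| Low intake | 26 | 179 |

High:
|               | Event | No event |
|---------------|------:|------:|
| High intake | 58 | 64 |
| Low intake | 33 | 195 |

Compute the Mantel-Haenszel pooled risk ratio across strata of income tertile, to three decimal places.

2.938

RR_MH = Σ(aᵢ·n₀ᵢ/nᵢ) / Σ(cᵢ·n₁ᵢ/nᵢ), with n₁ᵢ = aᵢ+bᵢ (exposed), n₀ᵢ = cᵢ+dᵢ (unexposed), nᵢ = n₁ᵢ+n₀ᵢ.
Stratum 1 (Low): n₁ = 375, n₀ = 363, n = 738; a·n₀/n = 116·363/738 = 57.0569; c·n₁/n = 56·375/738 = 28.4553
Stratum 2 (Middle): n₁ = 233, n₀ = 205, n = 438; a·n₀/n = 135·205/438 = 63.1849; c·n₁/n = 26·233/438 = 13.8311
Stratum 3 (High): n₁ = 122, n₀ = 228, n = 350; a·n₀/n = 58·228/350 = 37.7829; c·n₁/n = 33·122/350 = 11.5029
RR_MH = (57.0569 + 63.1849 + 37.7829) / (28.4553 + 13.8311 + 11.5029) = 158.0247 / 53.7892 = 2.93785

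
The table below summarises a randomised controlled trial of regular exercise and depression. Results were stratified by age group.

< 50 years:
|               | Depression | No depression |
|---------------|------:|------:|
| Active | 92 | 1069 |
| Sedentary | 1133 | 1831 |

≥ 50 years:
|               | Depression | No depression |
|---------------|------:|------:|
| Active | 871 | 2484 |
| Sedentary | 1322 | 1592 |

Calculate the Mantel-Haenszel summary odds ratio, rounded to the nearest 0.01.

0.32

OR_MH = Σ(aᵢdᵢ/nᵢ) / Σ(bᵢcᵢ/nᵢ), where nᵢ is the stratum total.
Stratum 1 (< 50 years): n = 4125; a·d/n = 92·1831/4125 = 40.8368; b·c/n = 1069·1133/4125 = 293.6187
Stratum 2 (≥ 50 years): n = 6269; a·d/n = 871·1592/6269 = 221.1887; b·c/n = 2484·1322/6269 = 523.8233
OR_MH = (40.8368 + 221.1887) / (293.6187 + 523.8233) = 262.0256 / 817.4419 = 0.32054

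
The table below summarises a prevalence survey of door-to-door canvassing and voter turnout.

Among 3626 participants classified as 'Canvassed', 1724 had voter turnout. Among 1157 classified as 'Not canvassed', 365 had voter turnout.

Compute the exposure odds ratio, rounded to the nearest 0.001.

From the description: a = 1724, b = 1902, c = 365, d = 792.
OR = (a·d)/(b·c) = (1724 × 792) / (1902 × 365) = 1365408 / 694230 = 1.96679
The odds of voter turnout are about 1.97 times as high in the canvassed group.

1.967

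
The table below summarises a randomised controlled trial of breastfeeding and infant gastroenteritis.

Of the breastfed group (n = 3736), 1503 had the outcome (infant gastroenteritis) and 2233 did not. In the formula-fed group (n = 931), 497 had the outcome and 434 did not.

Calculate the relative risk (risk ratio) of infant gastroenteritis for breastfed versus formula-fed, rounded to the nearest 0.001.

From the description: a = 1503, b = 2233, c = 497, d = 434.
Risk in exposed = 1503/3736 = 0.40230; risk in unexposed = 497/931 = 0.53383.
RR = 0.40230 / 0.53383 = 0.75361
The risk is 25% lower among the exposed than among the unexposed.

0.754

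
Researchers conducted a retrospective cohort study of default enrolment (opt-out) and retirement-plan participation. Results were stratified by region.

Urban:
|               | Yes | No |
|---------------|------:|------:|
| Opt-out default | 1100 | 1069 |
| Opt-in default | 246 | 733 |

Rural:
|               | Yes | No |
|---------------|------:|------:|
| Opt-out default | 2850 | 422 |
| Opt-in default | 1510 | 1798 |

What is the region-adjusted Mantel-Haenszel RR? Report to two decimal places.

1.93

RR_MH = Σ(aᵢ·n₀ᵢ/nᵢ) / Σ(cᵢ·n₁ᵢ/nᵢ), with n₁ᵢ = aᵢ+bᵢ (exposed), n₀ᵢ = cᵢ+dᵢ (unexposed), nᵢ = n₁ᵢ+n₀ᵢ.
Stratum 1 (Urban): n₁ = 2169, n₀ = 979, n = 3148; a·n₀/n = 1100·979/3148 = 342.0902; c·n₁/n = 246·2169/3148 = 169.4962
Stratum 2 (Rural): n₁ = 3272, n₀ = 3308, n = 6580; a·n₀/n = 2850·3308/6580 = 1432.7964; c·n₁/n = 1510·3272/6580 = 750.8693
RR_MH = (342.0902 + 1432.7964) / (169.4962 + 750.8693) = 1774.8866 / 920.3655 = 1.92846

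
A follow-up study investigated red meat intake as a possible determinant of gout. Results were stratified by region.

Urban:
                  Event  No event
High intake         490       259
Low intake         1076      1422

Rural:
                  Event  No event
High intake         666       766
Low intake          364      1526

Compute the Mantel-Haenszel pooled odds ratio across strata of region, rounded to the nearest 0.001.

OR_MH = Σ(aᵢdᵢ/nᵢ) / Σ(bᵢcᵢ/nᵢ), where nᵢ is the stratum total.
Stratum 1 (Urban): n = 3247; a·d/n = 490·1422/3247 = 214.5919; b·c/n = 259·1076/3247 = 85.8281
Stratum 2 (Rural): n = 3322; a·d/n = 666·1526/3322 = 305.9350; b·c/n = 766·364/3322 = 83.9326
OR_MH = (214.5919 + 305.9350) / (85.8281 + 83.9326) = 520.5269 / 169.7607 = 3.06624

3.066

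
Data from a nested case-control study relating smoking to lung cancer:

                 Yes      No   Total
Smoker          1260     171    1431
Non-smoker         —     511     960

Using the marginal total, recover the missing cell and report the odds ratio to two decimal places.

The missing cell is in the unexposed row: 960 − 511 = 449.
So a = 1260, b = 171, c = 449, d = 511.
OR = (a·d)/(b·c) = (1260 × 511) / (171 × 449) = 643860 / 76779 = 8.38589

8.39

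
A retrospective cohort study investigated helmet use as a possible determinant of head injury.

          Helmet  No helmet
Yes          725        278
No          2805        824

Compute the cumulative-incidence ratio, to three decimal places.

Reading the table with exposure as columns: a = 725 (Helmet, case), b = 2805 (Helmet, non-case), c = 278 (No helmet, case), d = 824.
Risk in exposed = 725/3530 = 0.20538; risk in unexposed = 278/1102 = 0.25227.
RR = 0.20538 / 0.25227 = 0.81414
The risk is 19% lower among the exposed than among the unexposed.

0.814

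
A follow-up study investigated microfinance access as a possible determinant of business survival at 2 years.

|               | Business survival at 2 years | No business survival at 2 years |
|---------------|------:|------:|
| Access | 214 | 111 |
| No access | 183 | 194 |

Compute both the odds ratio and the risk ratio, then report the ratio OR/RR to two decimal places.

1.51

Cells: a = 214, b = 111, c = 183, d = 194.
OR = (214·194)/(111·183) = 41516/20313 = 2.04381
Risk in exposed = 214/325 = 0.65846; risk in unexposed = 183/377 = 0.48541; RR = 1.35650
OR/RR = 2.04381 / 1.35650 = 1.50668
The outcome is not rare, so the OR lies further from 1 than the RR.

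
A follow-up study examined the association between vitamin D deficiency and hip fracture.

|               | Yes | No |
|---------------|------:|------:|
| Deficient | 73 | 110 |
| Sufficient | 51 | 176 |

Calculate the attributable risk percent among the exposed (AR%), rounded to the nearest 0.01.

43.68

Cells: a = 73, b = 110, c = 51, d = 176.
Risk in exposed = 73/183 = 0.39891; risk in unexposed = 51/227 = 0.22467.
RR = 0.39891/0.22467 = 1.77553
AR% = (RR − 1)/RR × 100 = (1.77553 − 1)/1.77553 × 100 = 43.6787%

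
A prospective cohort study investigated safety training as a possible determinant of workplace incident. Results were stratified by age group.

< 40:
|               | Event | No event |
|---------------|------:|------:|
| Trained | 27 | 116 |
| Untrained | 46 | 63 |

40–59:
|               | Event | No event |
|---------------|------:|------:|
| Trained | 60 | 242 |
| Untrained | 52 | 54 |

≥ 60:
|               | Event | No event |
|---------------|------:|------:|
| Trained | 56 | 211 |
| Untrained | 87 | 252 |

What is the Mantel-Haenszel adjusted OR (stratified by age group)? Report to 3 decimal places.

OR_MH = Σ(aᵢdᵢ/nᵢ) / Σ(bᵢcᵢ/nᵢ), where nᵢ is the stratum total.
Stratum 1 (< 40): n = 252; a·d/n = 27·63/252 = 6.7500; b·c/n = 116·46/252 = 21.1746
Stratum 2 (40–59): n = 408; a·d/n = 60·54/408 = 7.9412; b·c/n = 242·52/408 = 30.8431
Stratum 3 (≥ 60): n = 606; a·d/n = 56·252/606 = 23.2871; b·c/n = 211·87/606 = 30.2921
OR_MH = (6.7500 + 7.9412 + 23.2871) / (21.1746 + 30.8431 + 30.2921) = 37.9783 / 82.3098 = 0.46141

0.461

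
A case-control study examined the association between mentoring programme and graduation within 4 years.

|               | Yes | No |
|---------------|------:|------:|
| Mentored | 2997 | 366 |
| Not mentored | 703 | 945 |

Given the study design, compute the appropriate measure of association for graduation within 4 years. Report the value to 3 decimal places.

Cells: a = 2997, b = 366, c = 703, d = 945.
This is a case-control study: participants were sampled on outcome status, so risks in the source population cannot be estimated directly — relative risk is not valid here. The odds ratio is the appropriate measure.
OR = (a·d)/(b·c) = (2997 × 945) / (366 × 703) = 2832165 / 257298 = 11.00733

11.007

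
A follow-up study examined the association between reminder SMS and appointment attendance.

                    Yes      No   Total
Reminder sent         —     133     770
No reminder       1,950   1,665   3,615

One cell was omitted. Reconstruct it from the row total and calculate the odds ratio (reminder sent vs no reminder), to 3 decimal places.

The missing cell is in the exposed row: 770 − 133 = 637.
So a = 637, b = 133, c = 1950, d = 1665.
OR = (a·d)/(b·c) = (637 × 1665) / (133 × 1950) = 1060605 / 259350 = 4.08947

4.089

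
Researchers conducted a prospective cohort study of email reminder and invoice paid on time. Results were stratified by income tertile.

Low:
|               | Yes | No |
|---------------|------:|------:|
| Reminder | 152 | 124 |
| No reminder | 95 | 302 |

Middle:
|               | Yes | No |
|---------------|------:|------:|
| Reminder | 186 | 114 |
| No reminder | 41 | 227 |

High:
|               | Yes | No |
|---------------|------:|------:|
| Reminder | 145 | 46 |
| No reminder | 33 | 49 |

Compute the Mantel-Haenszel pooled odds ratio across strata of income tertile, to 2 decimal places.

5.39

OR_MH = Σ(aᵢdᵢ/nᵢ) / Σ(bᵢcᵢ/nᵢ), where nᵢ is the stratum total.
Stratum 1 (Low): n = 673; a·d/n = 152·302/673 = 68.2080; b·c/n = 124·95/673 = 17.5037
Stratum 2 (Middle): n = 568; a·d/n = 186·227/568 = 74.3345; b·c/n = 114·41/568 = 8.2289
Stratum 3 (High): n = 273; a·d/n = 145·49/273 = 26.0256; b·c/n = 46·33/273 = 5.5604
OR_MH = (68.2080 + 74.3345 + 26.0256) / (17.5037 + 8.2289 + 5.5604) = 168.5682 / 31.2930 = 5.38676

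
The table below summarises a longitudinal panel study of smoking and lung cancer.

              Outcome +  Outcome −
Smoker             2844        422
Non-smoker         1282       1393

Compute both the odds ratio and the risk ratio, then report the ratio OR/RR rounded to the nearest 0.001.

4.030

Cells: a = 2844, b = 422, c = 1282, d = 1393.
OR = (2844·1393)/(422·1282) = 3961692/541004 = 7.32285
Risk in exposed = 2844/3266 = 0.87079; risk in unexposed = 1282/2675 = 0.47925; RR = 1.81698
OR/RR = 7.32285 / 1.81698 = 4.03024
The outcome is not rare, so the OR lies further from 1 than the RR.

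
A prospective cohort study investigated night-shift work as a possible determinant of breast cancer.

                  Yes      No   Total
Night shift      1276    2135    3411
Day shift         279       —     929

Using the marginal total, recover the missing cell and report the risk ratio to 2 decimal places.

1.25

The missing cell is in the unexposed row: 929 − 279 = 650.
So a = 1276, b = 2135, c = 279, d = 650.
RR = [a/(a+b)] / [c/(c+d)] = (1276/3411) / (279/929) = 0.37408/0.30032 = 1.24561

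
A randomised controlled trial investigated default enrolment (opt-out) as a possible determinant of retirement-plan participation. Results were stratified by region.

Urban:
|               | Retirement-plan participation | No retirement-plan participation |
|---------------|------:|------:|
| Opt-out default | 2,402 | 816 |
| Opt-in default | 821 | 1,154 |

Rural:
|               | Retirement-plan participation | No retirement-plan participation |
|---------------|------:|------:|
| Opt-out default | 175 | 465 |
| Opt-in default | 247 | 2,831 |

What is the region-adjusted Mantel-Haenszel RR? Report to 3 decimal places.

RR_MH = Σ(aᵢ·n₀ᵢ/nᵢ) / Σ(cᵢ·n₁ᵢ/nᵢ), with n₁ᵢ = aᵢ+bᵢ (exposed), n₀ᵢ = cᵢ+dᵢ (unexposed), nᵢ = n₁ᵢ+n₀ᵢ.
Stratum 1 (Urban): n₁ = 3218, n₀ = 1975, n = 5193; a·n₀/n = 2402·1975/5193 = 913.5278; c·n₁/n = 821·3218/5193 = 508.7576
Stratum 2 (Rural): n₁ = 640, n₀ = 3078, n = 3718; a·n₀/n = 175·3078/3718 = 144.8763; c·n₁/n = 247·640/3718 = 42.5175
RR_MH = (913.5278 + 144.8763) / (508.7576 + 42.5175) = 1058.4041 / 551.2750 = 1.91992

1.920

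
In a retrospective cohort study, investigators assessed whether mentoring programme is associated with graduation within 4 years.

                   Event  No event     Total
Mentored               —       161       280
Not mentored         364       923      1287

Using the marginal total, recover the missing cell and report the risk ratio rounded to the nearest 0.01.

The missing cell is in the exposed row: 280 − 161 = 119.
So a = 119, b = 161, c = 364, d = 923.
RR = [a/(a+b)] / [c/(c+d)] = (119/280) / (364/1287) = 0.42500/0.28283 = 1.50268

1.50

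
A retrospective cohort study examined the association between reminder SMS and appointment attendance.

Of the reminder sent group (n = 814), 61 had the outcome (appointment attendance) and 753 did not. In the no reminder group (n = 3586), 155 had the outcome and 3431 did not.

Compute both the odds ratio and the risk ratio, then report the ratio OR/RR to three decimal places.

1.034

From the description: a = 61, b = 753, c = 155, d = 3431.
OR = (61·3431)/(753·155) = 209291/116715 = 1.79318
Risk in exposed = 61/814 = 0.07494; risk in unexposed = 155/3586 = 0.04322; RR = 1.73374
OR/RR = 1.79318 / 1.73374 = 1.03428
The outcome is rare in both groups, so OR ≈ RR (ratio near 1).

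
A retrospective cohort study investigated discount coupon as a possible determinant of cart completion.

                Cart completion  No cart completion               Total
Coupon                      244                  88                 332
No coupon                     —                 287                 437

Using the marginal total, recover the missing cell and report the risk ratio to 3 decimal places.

2.141

The missing cell is in the unexposed row: 437 − 287 = 150.
So a = 244, b = 88, c = 150, d = 287.
RR = [a/(a+b)] / [c/(c+d)] = (244/332) / (150/437) = 0.73494/0.34325 = 2.14112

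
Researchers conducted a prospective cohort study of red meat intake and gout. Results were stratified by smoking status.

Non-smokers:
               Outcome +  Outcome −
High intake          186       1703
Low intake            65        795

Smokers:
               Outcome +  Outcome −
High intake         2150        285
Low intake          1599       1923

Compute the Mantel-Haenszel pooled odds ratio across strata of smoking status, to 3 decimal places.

6.404

OR_MH = Σ(aᵢdᵢ/nᵢ) / Σ(bᵢcᵢ/nᵢ), where nᵢ is the stratum total.
Stratum 1 (Non-smokers): n = 2749; a·d/n = 186·795/2749 = 53.7905; b·c/n = 1703·65/2749 = 40.2674
Stratum 2 (Smokers): n = 5957; a·d/n = 2150·1923/5957 = 694.0490; b·c/n = 285·1599/5957 = 76.5008
OR_MH = (53.7905 + 694.0490) / (40.2674 + 76.5008) = 747.8395 / 116.7681 = 6.40448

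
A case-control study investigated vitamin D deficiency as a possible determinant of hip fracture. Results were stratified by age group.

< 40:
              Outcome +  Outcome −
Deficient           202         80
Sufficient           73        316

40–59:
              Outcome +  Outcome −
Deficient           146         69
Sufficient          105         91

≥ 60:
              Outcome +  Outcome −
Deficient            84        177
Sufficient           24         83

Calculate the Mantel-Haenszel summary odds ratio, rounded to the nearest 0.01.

OR_MH = Σ(aᵢdᵢ/nᵢ) / Σ(bᵢcᵢ/nᵢ), where nᵢ is the stratum total.
Stratum 1 (< 40): n = 671; a·d/n = 202·316/671 = 95.1297; b·c/n = 80·73/671 = 8.7034
Stratum 2 (40–59): n = 411; a·d/n = 146·91/411 = 32.3260; b·c/n = 69·105/411 = 17.6277
Stratum 3 (≥ 60): n = 368; a·d/n = 84·83/368 = 18.9457; b·c/n = 177·24/368 = 11.5435
OR_MH = (95.1297 + 32.3260 + 18.9457) / (8.7034 + 17.6277 + 11.5435) = 146.4013 / 37.8746 = 3.86542

3.87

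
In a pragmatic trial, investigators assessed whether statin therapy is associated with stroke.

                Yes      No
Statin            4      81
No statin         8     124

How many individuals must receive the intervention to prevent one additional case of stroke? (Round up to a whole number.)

74

Risk in treated group = 4/85 = 0.04706; risk in control = 8/132 = 0.06061.
Absolute risk reduction = 0.06061 − 0.04706 = 0.01355
NNT = 1 / ARR = 1 / 0.01355 = 73.816 → round up → 74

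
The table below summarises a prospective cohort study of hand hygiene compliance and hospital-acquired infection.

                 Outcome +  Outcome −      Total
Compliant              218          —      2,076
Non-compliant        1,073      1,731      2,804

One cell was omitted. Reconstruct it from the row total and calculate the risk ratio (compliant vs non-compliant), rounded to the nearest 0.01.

0.27

The missing cell is in the exposed row: 2076 − 218 = 1858.
So a = 218, b = 1858, c = 1073, d = 1731.
RR = [a/(a+b)] / [c/(c+d)] = (218/2076) / (1073/2804) = 0.10501/0.38267 = 0.27441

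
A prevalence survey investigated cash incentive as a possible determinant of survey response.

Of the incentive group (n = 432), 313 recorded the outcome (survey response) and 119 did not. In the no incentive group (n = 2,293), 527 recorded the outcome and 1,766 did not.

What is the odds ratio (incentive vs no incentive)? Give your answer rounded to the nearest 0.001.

8.814

From the description: a = 313, b = 119, c = 527, d = 1766.
OR = (a·d)/(b·c) = (313 × 1766) / (119 × 527) = 552758 / 62713 = 8.81409
The odds of survey response are about 8.81 times as high in the incentive group.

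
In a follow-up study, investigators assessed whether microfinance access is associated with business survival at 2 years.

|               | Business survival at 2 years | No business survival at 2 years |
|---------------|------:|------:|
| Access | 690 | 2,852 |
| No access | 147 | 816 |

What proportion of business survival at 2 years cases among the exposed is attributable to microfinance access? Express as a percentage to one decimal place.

21.6

Cells: a = 690, b = 2852, c = 147, d = 816.
Risk in exposed = 690/3542 = 0.19481; risk in unexposed = 147/963 = 0.15265.
RR = 0.19481/0.15265 = 1.27617
AR% = (RR − 1)/RR × 100 = (1.27617 − 1)/1.27617 × 100 = 21.6407%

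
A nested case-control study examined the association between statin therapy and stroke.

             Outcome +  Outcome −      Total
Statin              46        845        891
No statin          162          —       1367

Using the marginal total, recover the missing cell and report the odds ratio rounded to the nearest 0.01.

0.40

The missing cell is in the unexposed row: 1367 − 162 = 1205.
So a = 46, b = 845, c = 162, d = 1205.
OR = (a·d)/(b·c) = (46 × 1205) / (845 × 162) = 55430 / 136890 = 0.40492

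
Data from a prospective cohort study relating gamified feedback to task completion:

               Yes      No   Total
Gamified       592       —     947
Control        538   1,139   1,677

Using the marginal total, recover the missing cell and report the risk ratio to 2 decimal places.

The missing cell is in the exposed row: 947 − 592 = 355.
So a = 592, b = 355, c = 538, d = 1139.
RR = [a/(a+b)] / [c/(c+d)] = (592/947) / (538/1677) = 0.62513/0.32081 = 1.94860

1.95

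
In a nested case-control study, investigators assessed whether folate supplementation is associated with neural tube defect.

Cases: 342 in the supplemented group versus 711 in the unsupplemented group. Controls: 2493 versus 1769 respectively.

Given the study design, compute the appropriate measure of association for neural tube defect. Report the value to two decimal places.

0.34

From the description: a = 342, b = 2493, c = 711, d = 1769.
This is a nested case-control study: participants were sampled on outcome status, so risks in the source population cannot be estimated directly — relative risk is not valid here. The odds ratio is the appropriate measure.
OR = (a·d)/(b·c) = (342 × 1769) / (2493 × 711) = 604998 / 1772523 = 0.34132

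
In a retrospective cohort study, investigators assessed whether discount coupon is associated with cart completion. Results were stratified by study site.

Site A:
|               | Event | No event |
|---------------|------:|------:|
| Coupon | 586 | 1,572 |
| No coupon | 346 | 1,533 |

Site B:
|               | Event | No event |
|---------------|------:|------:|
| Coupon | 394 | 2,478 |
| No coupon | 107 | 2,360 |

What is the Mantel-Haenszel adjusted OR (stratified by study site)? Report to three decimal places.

OR_MH = Σ(aᵢdᵢ/nᵢ) / Σ(bᵢcᵢ/nᵢ), where nᵢ is the stratum total.
Stratum 1 (Site A): n = 4037; a·d/n = 586·1533/4037 = 222.5261; b·c/n = 1572·346/4037 = 134.7317
Stratum 2 (Site B): n = 5339; a·d/n = 394·2360/5339 = 174.1600; b·c/n = 2478·107/5339 = 49.6621
OR_MH = (222.5261 + 174.1600) / (134.7317 + 49.6621) = 396.6861 / 184.3938 = 2.15130

2.151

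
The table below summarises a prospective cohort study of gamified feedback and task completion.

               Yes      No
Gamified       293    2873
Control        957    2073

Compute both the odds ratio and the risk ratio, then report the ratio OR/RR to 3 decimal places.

Cells: a = 293, b = 2873, c = 957, d = 2073.
OR = (293·2073)/(2873·957) = 607389/2749461 = 0.22091
Risk in exposed = 293/3166 = 0.09255; risk in unexposed = 957/3030 = 0.31584; RR = 0.29301
OR/RR = 0.22091 / 0.29301 = 0.75393
The outcome is not rare, so the OR lies further from 1 than the RR.

0.754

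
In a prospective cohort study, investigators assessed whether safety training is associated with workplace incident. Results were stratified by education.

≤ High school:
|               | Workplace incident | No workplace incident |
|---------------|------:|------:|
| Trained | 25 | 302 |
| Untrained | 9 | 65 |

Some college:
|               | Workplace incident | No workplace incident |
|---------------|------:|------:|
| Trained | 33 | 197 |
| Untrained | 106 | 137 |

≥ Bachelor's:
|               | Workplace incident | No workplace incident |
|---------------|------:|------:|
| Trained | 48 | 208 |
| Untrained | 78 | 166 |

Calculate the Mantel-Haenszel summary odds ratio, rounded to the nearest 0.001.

OR_MH = Σ(aᵢdᵢ/nᵢ) / Σ(bᵢcᵢ/nᵢ), where nᵢ is the stratum total.
Stratum 1 (≤ High school): n = 401; a·d/n = 25·65/401 = 4.0524; b·c/n = 302·9/401 = 6.7781
Stratum 2 (Some college): n = 473; a·d/n = 33·137/473 = 9.5581; b·c/n = 197·106/473 = 44.1480
Stratum 3 (≥ Bachelor's): n = 500; a·d/n = 48·166/500 = 15.9360; b·c/n = 208·78/500 = 32.4480
OR_MH = (4.0524 + 9.5581 + 15.9360) / (6.7781 + 44.1480 + 32.4480) = 29.5465 / 83.3740 = 0.35438

0.354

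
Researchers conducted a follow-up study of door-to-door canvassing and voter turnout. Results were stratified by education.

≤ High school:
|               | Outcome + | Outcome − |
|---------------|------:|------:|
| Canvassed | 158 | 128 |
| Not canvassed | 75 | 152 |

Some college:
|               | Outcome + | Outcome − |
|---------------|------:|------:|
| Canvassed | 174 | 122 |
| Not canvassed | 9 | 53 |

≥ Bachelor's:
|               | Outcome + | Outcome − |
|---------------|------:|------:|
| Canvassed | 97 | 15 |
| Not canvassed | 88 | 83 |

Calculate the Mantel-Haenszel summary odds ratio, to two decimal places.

3.82

OR_MH = Σ(aᵢdᵢ/nᵢ) / Σ(bᵢcᵢ/nᵢ), where nᵢ is the stratum total.
Stratum 1 (≤ High school): n = 513; a·d/n = 158·152/513 = 46.8148; b·c/n = 128·75/513 = 18.7135
Stratum 2 (Some college): n = 358; a·d/n = 174·53/358 = 25.7598; b·c/n = 122·9/358 = 3.0670
Stratum 3 (≥ Bachelor's): n = 283; a·d/n = 97·83/283 = 28.4488; b·c/n = 15·88/283 = 4.6643
OR_MH = (46.8148 + 25.7598 + 28.4488) / (18.7135 + 3.0670 + 4.6643) = 101.0234 / 26.4448 = 3.82016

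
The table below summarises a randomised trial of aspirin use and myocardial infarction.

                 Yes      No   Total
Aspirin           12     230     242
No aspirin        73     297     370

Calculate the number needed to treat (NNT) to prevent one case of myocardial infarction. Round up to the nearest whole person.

Risk in treated group = 12/242 = 0.04959; risk in control = 73/370 = 0.19730.
Absolute risk reduction = 0.19730 − 0.04959 = 0.14771
NNT = 1 / ARR = 1 / 0.14771 = 6.770 → round up → 7

7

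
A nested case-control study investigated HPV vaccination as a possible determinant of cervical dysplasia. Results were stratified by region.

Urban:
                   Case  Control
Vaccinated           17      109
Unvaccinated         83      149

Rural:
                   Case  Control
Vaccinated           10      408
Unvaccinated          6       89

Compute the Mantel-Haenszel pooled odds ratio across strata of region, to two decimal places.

OR_MH = Σ(aᵢdᵢ/nᵢ) / Σ(bᵢcᵢ/nᵢ), where nᵢ is the stratum total.
Stratum 1 (Urban): n = 358; a·d/n = 17·149/358 = 7.0754; b·c/n = 109·83/358 = 25.2709
Stratum 2 (Rural): n = 513; a·d/n = 10·89/513 = 1.7349; b·c/n = 408·6/513 = 4.7719
OR_MH = (7.0754 + 1.7349) / (25.2709 + 4.7719) = 8.8103 / 30.0429 = 0.29326

0.29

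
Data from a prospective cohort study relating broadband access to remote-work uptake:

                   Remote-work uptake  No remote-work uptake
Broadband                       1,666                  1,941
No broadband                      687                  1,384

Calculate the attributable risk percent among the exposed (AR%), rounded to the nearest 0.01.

Cells: a = 1666, b = 1941, c = 687, d = 1384.
Risk in exposed = 1666/3607 = 0.46188; risk in unexposed = 687/2071 = 0.33172.
RR = 0.46188/0.33172 = 1.39236
AR% = (RR − 1)/RR × 100 = (1.39236 − 1)/1.39236 × 100 = 28.1796%

28.18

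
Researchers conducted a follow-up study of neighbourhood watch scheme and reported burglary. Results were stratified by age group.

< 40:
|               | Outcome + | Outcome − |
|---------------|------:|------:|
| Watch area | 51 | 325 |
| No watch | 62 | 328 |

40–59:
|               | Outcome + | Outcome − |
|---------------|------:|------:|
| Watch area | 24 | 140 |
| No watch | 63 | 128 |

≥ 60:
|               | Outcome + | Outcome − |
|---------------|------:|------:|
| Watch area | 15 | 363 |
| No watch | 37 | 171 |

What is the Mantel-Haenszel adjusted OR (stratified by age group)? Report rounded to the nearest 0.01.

OR_MH = Σ(aᵢdᵢ/nᵢ) / Σ(bᵢcᵢ/nᵢ), where nᵢ is the stratum total.
Stratum 1 (< 40): n = 766; a·d/n = 51·328/766 = 21.8381; b·c/n = 325·62/766 = 26.3055
Stratum 2 (40–59): n = 355; a·d/n = 24·128/355 = 8.6535; b·c/n = 140·63/355 = 24.8451
Stratum 3 (≥ 60): n = 586; a·d/n = 15·171/586 = 4.3771; b·c/n = 363·37/586 = 22.9198
OR_MH = (21.8381 + 8.6535 + 4.3771) / (26.3055 + 24.8451 + 22.9198) = 34.8688 / 74.0703 = 0.47075

0.47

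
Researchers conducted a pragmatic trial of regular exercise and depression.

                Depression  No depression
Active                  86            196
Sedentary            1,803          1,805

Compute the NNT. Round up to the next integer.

Risk in treated group = 86/282 = 0.30496; risk in control = 1803/3608 = 0.49972.
Absolute risk reduction = 0.49972 − 0.30496 = 0.19476
NNT = 1 / ARR = 1 / 0.19476 = 5.135 → round up → 6

6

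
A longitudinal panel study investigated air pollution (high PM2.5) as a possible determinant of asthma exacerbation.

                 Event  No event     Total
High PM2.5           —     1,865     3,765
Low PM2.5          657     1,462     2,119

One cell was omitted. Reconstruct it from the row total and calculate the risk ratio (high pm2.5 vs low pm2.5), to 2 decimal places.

The missing cell is in the exposed row: 3765 − 1865 = 1900.
So a = 1900, b = 1865, c = 657, d = 1462.
RR = [a/(a+b)] / [c/(c+d)] = (1900/3765) / (657/2119) = 0.50465/0.31005 = 1.62762

1.63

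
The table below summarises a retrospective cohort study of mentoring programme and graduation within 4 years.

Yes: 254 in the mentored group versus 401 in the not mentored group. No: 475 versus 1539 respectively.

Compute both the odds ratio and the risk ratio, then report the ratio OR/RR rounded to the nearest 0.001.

From the description: a = 254, b = 475, c = 401, d = 1539.
OR = (254·1539)/(475·401) = 390906/190475 = 2.05227
Risk in exposed = 254/729 = 0.34842; risk in unexposed = 401/1940 = 0.20670; RR = 1.68564
OR/RR = 2.05227 / 1.68564 = 1.21751
The outcome is not rare, so the OR lies further from 1 than the RR.

1.218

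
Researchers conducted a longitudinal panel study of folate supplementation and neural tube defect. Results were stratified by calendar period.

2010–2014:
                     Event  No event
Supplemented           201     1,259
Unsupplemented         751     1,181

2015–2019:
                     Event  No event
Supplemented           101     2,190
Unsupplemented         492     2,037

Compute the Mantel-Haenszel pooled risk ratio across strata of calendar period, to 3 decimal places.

RR_MH = Σ(aᵢ·n₀ᵢ/nᵢ) / Σ(cᵢ·n₁ᵢ/nᵢ), with n₁ᵢ = aᵢ+bᵢ (exposed), n₀ᵢ = cᵢ+dᵢ (unexposed), nᵢ = n₁ᵢ+n₀ᵢ.
Stratum 1 (2010–2014): n₁ = 1460, n₀ = 1932, n = 3392; a·n₀/n = 201·1932/3392 = 114.4847; c·n₁/n = 751·1460/3392 = 323.2488
Stratum 2 (2015–2019): n₁ = 2291, n₀ = 2529, n = 4820; a·n₀/n = 101·2529/4820 = 52.9936; c·n₁/n = 492·2291/4820 = 233.8531
RR_MH = (114.4847 + 52.9936) / (323.2488 + 233.8531) = 167.4782 / 557.1019 = 0.30062

0.301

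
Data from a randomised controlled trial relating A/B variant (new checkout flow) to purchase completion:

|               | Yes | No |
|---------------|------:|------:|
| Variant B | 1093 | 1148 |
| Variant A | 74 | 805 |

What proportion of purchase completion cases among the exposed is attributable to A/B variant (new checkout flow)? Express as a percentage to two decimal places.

82.74

Cells: a = 1093, b = 1148, c = 74, d = 805.
Risk in exposed = 1093/2241 = 0.48773; risk in unexposed = 74/879 = 0.08419.
RR = 0.48773/0.08419 = 5.79343
AR% = (RR − 1)/RR × 100 = (5.79343 − 1)/5.79343 × 100 = 82.7391%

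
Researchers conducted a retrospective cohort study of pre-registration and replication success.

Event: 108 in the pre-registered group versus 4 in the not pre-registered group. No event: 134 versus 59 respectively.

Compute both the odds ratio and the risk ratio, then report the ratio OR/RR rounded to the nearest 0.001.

1.691

From the description: a = 108, b = 134, c = 4, d = 59.
OR = (108·59)/(134·4) = 6372/536 = 11.88806
Risk in exposed = 108/242 = 0.44628; risk in unexposed = 4/63 = 0.06349; RR = 7.02893
OR/RR = 11.88806 / 7.02893 = 1.69131
The outcome is not rare, so the OR lies further from 1 than the RR.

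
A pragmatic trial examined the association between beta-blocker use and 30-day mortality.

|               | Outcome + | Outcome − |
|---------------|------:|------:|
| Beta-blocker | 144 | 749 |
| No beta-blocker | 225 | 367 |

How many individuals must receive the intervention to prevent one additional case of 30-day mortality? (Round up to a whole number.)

5

Risk in treated group = 144/893 = 0.16125; risk in control = 225/592 = 0.38007.
Absolute risk reduction = 0.38007 − 0.16125 = 0.21881
NNT = 1 / ARR = 1 / 0.21881 = 4.570 → round up → 5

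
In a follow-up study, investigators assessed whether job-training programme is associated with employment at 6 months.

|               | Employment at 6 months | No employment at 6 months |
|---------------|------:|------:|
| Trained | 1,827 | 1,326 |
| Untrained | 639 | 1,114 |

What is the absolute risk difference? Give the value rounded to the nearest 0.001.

0.215

Cells: a = 1827, b = 1326, c = 639, d = 1114.
Risk in exposed = 1827/3153 = 0.579448; risk in unexposed = 639/1753 = 0.364518.
Risk difference = 0.579448 − 0.364518 = 0.214930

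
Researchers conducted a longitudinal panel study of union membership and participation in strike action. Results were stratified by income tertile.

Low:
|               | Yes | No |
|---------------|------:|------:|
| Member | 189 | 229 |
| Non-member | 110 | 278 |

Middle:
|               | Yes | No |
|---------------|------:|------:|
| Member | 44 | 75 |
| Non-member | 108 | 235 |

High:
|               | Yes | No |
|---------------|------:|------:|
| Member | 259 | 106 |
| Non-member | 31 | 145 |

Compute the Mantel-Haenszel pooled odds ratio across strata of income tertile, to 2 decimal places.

2.86

OR_MH = Σ(aᵢdᵢ/nᵢ) / Σ(bᵢcᵢ/nᵢ), where nᵢ is the stratum total.
Stratum 1 (Low): n = 806; a·d/n = 189·278/806 = 65.1886; b·c/n = 229·110/806 = 31.2531
Stratum 2 (Middle): n = 462; a·d/n = 44·235/462 = 22.3810; b·c/n = 75·108/462 = 17.5325
Stratum 3 (High): n = 541; a·d/n = 259·145/541 = 69.4177; b·c/n = 106·31/541 = 6.0739
OR_MH = (65.1886 + 22.3810 + 69.4177) / (31.2531 + 17.5325 + 6.0739) = 156.9873 / 54.8595 = 2.86162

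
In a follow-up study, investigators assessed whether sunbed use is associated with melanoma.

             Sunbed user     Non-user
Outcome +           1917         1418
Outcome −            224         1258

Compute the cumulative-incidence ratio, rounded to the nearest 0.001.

Reading the table with exposure as columns: a = 1917 (Sunbed user, case), b = 224 (Sunbed user, non-case), c = 1418 (Non-user, case), d = 1258.
Risk in exposed = 1917/2141 = 0.89538; risk in unexposed = 1418/2676 = 0.52990.
RR = 0.89538 / 0.52990 = 1.68972
The risk among the exposed is 1.69 times that among the unexposed.

1.690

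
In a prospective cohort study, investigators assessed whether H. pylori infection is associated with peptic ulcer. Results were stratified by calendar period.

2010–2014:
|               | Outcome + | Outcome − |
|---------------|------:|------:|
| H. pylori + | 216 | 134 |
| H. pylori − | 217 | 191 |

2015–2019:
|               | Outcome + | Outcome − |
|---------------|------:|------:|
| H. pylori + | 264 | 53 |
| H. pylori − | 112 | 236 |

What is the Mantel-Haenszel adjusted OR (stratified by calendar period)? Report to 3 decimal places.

3.132

OR_MH = Σ(aᵢdᵢ/nᵢ) / Σ(bᵢcᵢ/nᵢ), where nᵢ is the stratum total.
Stratum 1 (2010–2014): n = 758; a·d/n = 216·191/758 = 54.4274; b·c/n = 134·217/758 = 38.3615
Stratum 2 (2015–2019): n = 665; a·d/n = 264·236/665 = 93.6902; b·c/n = 53·112/665 = 8.9263
OR_MH = (54.4274 + 93.6902) / (38.3615 + 8.9263) = 148.1177 / 47.2878 = 3.13226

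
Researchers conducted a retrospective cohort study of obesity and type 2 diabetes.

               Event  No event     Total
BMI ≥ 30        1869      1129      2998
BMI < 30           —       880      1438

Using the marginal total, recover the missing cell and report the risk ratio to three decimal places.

The missing cell is in the unexposed row: 1438 − 880 = 558.
So a = 1869, b = 1129, c = 558, d = 880.
RR = [a/(a+b)] / [c/(c+d)] = (1869/2998) / (558/1438) = 0.62342/0.38804 = 1.60658

1.607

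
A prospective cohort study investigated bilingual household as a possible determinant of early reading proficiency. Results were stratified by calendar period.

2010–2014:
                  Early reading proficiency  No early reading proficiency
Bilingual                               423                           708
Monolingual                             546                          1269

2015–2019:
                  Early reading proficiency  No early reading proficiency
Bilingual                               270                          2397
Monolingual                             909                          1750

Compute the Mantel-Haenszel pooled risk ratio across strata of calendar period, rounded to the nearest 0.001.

RR_MH = Σ(aᵢ·n₀ᵢ/nᵢ) / Σ(cᵢ·n₁ᵢ/nᵢ), with n₁ᵢ = aᵢ+bᵢ (exposed), n₀ᵢ = cᵢ+dᵢ (unexposed), nᵢ = n₁ᵢ+n₀ᵢ.
Stratum 1 (2010–2014): n₁ = 1131, n₀ = 1815, n = 2946; a·n₀/n = 423·1815/2946 = 260.6059; c·n₁/n = 546·1131/2946 = 209.6151
Stratum 2 (2015–2019): n₁ = 2667, n₀ = 2659, n = 5326; a·n₀/n = 270·2659/5326 = 134.7972; c·n₁/n = 909·2667/5326 = 455.1827
RR_MH = (260.6059 + 134.7972) / (209.6151 + 455.1827) = 395.4031 / 664.7978 = 0.59477

0.595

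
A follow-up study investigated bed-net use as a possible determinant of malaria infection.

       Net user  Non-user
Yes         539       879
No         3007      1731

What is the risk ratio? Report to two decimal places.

0.45

Reading the table with exposure as columns: a = 539 (Net user, case), b = 3007 (Net user, non-case), c = 879 (Non-user, case), d = 1731.
Risk in exposed = 539/3546 = 0.15200; risk in unexposed = 879/2610 = 0.33678.
RR = 0.15200 / 0.33678 = 0.45134
The risk is 55% lower among the exposed than among the unexposed.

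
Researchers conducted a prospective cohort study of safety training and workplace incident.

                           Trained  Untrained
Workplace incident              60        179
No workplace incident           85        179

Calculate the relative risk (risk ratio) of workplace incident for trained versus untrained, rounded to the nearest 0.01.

0.83

Reading the table with exposure as columns: a = 60 (Trained, case), b = 85 (Trained, non-case), c = 179 (Untrained, case), d = 179.
Risk in exposed = 60/145 = 0.41379; risk in unexposed = 179/358 = 0.50000.
RR = 0.41379 / 0.50000 = 0.82759
The risk is 17% lower among the exposed than among the unexposed.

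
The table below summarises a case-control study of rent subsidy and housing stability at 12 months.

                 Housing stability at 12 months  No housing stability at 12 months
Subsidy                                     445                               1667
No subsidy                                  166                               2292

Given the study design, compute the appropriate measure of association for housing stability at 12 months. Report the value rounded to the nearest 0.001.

3.686

Cells: a = 445, b = 1667, c = 166, d = 2292.
This is a case-control study: participants were sampled on outcome status, so risks in the source population cannot be estimated directly — relative risk is not valid here. The odds ratio is the appropriate measure.
OR = (a·d)/(b·c) = (445 × 2292) / (1667 × 166) = 1019940 / 276722 = 3.68579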